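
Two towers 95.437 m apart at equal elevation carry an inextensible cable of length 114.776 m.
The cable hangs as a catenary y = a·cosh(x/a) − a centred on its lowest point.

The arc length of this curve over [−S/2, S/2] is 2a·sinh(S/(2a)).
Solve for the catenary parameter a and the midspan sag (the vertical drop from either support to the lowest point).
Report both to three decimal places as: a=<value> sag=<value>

seed: a₀ = √(S³/(24(L−S))) = √(95.437³/(24·19.339)) = 43.276541
iter 1: u=1.102641  f(a)=+1.210e+00  f'(a)=-1.007e+00  a ← 43.276541 − (+1.210e+00/-1.007e+00) = 44.478103
iter 2: u=1.072854  f(a)=+5.223e-02  f'(a)=-9.220e-01  a ← 44.478103 − (+5.223e-02/-9.220e-01) = 44.534757
iter 3: u=1.071489  f(a)=+1.070e-04  f'(a)=-9.182e-01  a ← 44.534757 − (+1.070e-04/-9.182e-01) = 44.534874
iter 4: u=1.071486  f(a)=+4.513e-10  f'(a)=-9.182e-01  a ← 44.534874 − (+4.513e-10/-9.182e-01) = 44.534874
iter 5: u=1.071486  f(a)=+2.842e-14  f'(a)=-9.182e-01  a ← 44.534874 − (+2.842e-14/-9.182e-01) = 44.534874
converged: |Δa| < 1e-12 after 5 iterations
sag = a·(cosh(S/(2a)) − 1) = 44.534874·(cosh(1.071486) − 1) = 28.106282
T_max/T_min = cosh(S/(2a)) = 1.631107

a=44.535 sag=28.106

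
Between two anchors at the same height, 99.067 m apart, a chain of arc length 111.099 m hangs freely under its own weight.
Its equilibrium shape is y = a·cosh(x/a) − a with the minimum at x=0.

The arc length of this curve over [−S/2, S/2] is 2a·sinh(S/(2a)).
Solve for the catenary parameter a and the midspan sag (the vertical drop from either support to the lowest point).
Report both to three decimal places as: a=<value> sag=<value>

a=59.054 sag=22.021

seed: a₀ = √(S³/(24(L−S))) = √(99.067³/(24·12.032)) = 58.025513
iter 1: u=0.853650  f(a)=+4.461e-01  f'(a)=-4.457e-01  a ← 58.025513 − (+4.461e-01/-4.457e-01) = 59.026295
iter 2: u=0.839177  f(a)=+1.180e-02  f'(a)=-4.224e-01  a ← 59.026295 − (+1.180e-02/-4.224e-01) = 59.054235
iter 3: u=0.838780  f(a)=+8.760e-06  f'(a)=-4.218e-01  a ← 59.054235 − (+8.760e-06/-4.218e-01) = 59.054255
iter 4: u=0.838780  f(a)=+4.832e-12  f'(a)=-4.218e-01  a ← 59.054255 − (+4.832e-12/-4.218e-01) = 59.054255
converged: |Δa| < 1e-12 after 4 iterations
sag = a·(cosh(S/(2a)) − 1) = 59.054255·(cosh(0.838780) − 1) = 22.020722
T_max/T_min = cosh(S/(2a)) = 1.372890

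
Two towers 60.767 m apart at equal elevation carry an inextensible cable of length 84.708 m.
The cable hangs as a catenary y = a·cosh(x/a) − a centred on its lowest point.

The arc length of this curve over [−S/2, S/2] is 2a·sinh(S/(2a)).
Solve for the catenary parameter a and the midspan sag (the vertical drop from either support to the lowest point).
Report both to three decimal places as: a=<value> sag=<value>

seed: a₀ = √(S³/(24(L−S))) = √(60.767³/(24·23.941)) = 19.761729
iter 1: u=1.537492  f(a)=+2.994e+00  f'(a)=-3.046e+00  a ← 19.761729 − (+2.994e+00/-3.046e+00) = 20.744670
iter 2: u=1.464641  f(a)=+2.379e-01  f'(a)=-2.580e+00  a ← 20.744670 − (+2.379e-01/-2.580e+00) = 20.836889
iter 3: u=1.458159  f(a)=+1.788e-03  f'(a)=-2.541e+00  a ← 20.836889 − (+1.788e-03/-2.541e+00) = 20.837592
iter 4: u=1.458110  f(a)=+1.027e-07  f'(a)=-2.541e+00  a ← 20.837592 − (+1.027e-07/-2.541e+00) = 20.837592
iter 5: u=1.458110  f(a)=-1.421e-14  f'(a)=-2.541e+00  a ← 20.837592 − (-1.421e-14/-2.541e+00) = 20.837592
converged: |Δa| < 1e-12 after 5 iterations
sag = a·(cosh(S/(2a)) − 1) = 20.837592·(cosh(1.458110) − 1) = 26.364808
T_max/T_min = cosh(S/(2a)) = 2.265252

a=20.838 sag=26.365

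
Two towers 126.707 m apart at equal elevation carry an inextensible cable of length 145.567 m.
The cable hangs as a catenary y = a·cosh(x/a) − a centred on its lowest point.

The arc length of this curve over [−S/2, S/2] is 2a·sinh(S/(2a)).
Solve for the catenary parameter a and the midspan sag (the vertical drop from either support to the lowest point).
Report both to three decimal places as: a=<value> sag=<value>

a=68.487 sag=31.453

seed: a₀ = √(S³/(24(L−S))) = √(126.707³/(24·18.860)) = 67.038525
iter 1: u=0.945031  f(a)=+8.603e-01  f'(a)=-6.145e-01  a ← 67.038525 − (+8.603e-01/-6.145e-01) = 68.438447
iter 2: u=0.925700  f(a)=+2.769e-02  f'(a)=-5.756e-01  a ← 68.438447 − (+2.769e-02/-5.756e-01) = 68.486550
iter 3: u=0.925050  f(a)=+3.079e-05  f'(a)=-5.743e-01  a ← 68.486550 − (+3.079e-05/-5.743e-01) = 68.486604
iter 4: u=0.925050  f(a)=+3.820e-11  f'(a)=-5.743e-01  a ← 68.486604 − (+3.820e-11/-5.743e-01) = 68.486604
converged: |Δa| < 1e-12 after 4 iterations
sag = a·(cosh(S/(2a)) − 1) = 68.486604·(cosh(0.925050) − 1) = 31.452642
T_max/T_min = cosh(S/(2a)) = 1.459252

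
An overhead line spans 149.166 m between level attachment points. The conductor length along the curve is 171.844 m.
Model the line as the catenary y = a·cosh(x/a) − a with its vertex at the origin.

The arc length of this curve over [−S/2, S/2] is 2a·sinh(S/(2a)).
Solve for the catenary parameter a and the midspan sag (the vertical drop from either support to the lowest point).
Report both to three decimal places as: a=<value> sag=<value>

a=79.812 sag=37.459

seed: a₀ = √(S³/(24(L−S))) = √(149.166³/(24·22.678)) = 78.090242
iter 1: u=0.955087  f(a)=+1.057e+00  f'(a)=-6.356e-01  a ← 78.090242 − (+1.057e+00/-6.356e-01) = 79.753498
iter 2: u=0.935169  f(a)=+3.472e-02  f'(a)=-5.944e-01  a ← 79.753498 − (+3.472e-02/-5.944e-01) = 79.811901
iter 3: u=0.934485  f(a)=+4.026e-05  f'(a)=-5.930e-01  a ← 79.811901 − (+4.026e-05/-5.930e-01) = 79.811969
iter 4: u=0.934484  f(a)=+5.426e-11  f'(a)=-5.930e-01  a ← 79.811969 − (+5.426e-11/-5.930e-01) = 79.811969
iter 5: u=0.934484  f(a)=+0.000e+00  f'(a)=-5.930e-01  a ← 79.811969 − (+0.000e+00/-5.930e-01) = 79.811969
converged: |Δa| < 1e-12 after 5 iterations
sag = a·(cosh(S/(2a)) − 1) = 79.811969·(cosh(0.934484) − 1) = 37.459257
T_max/T_min = cosh(S/(2a)) = 1.469344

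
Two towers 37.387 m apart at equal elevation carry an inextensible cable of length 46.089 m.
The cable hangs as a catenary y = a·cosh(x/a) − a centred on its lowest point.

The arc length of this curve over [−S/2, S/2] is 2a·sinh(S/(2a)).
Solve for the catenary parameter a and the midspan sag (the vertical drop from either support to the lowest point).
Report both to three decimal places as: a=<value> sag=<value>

seed: a₀ = √(S³/(24(L−S))) = √(37.387³/(24·8.702)) = 15.818517
iter 1: u=1.181748  f(a)=+6.282e-01  f'(a)=-1.262e+00  a ← 15.818517 − (+6.282e-01/-1.262e+00) = 16.316423
iter 2: u=1.145686  f(a)=+3.088e-02  f'(a)=-1.140e+00  a ← 16.316423 − (+3.088e-02/-1.140e+00) = 16.343501
iter 3: u=1.143788  f(a)=+8.316e-05  f'(a)=-1.134e+00  a ← 16.343501 − (+8.316e-05/-1.134e+00) = 16.343574
iter 4: u=1.143783  f(a)=+6.066e-10  f'(a)=-1.134e+00  a ← 16.343574 − (+6.066e-10/-1.134e+00) = 16.343574
iter 5: u=1.143783  f(a)=+0.000e+00  f'(a)=-1.134e+00  a ← 16.343574 − (+0.000e+00/-1.134e+00) = 16.343574
converged: |Δa| < 1e-12 after 5 iterations
sag = a·(cosh(S/(2a)) − 1) = 16.343574·(cosh(1.143783) − 1) = 11.908176
T_max/T_min = cosh(S/(2a)) = 1.728615

a=16.344 sag=11.908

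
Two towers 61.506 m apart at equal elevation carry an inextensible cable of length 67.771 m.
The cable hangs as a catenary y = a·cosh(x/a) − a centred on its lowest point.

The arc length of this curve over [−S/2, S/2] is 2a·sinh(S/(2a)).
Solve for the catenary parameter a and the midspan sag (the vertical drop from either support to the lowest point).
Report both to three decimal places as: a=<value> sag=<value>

a=39.925 sag=12.441

seed: a₀ = √(S³/(24(L−S))) = √(61.506³/(24·6.265)) = 39.337800
iter 1: u=0.781767  f(a)=+1.943e-01  f'(a)=-3.384e-01  a ← 39.337800 − (+1.943e-01/-3.384e-01) = 39.911807
iter 2: u=0.770524  f(a)=+4.334e-03  f'(a)=-3.235e-01  a ← 39.911807 − (+4.334e-03/-3.235e-01) = 39.925204
iter 3: u=0.770265  f(a)=+2.266e-06  f'(a)=-3.231e-01  a ← 39.925204 − (+2.266e-06/-3.231e-01) = 39.925211
iter 4: u=0.770265  f(a)=+5.969e-13  f'(a)=-3.231e-01  a ← 39.925211 − (+5.969e-13/-3.231e-01) = 39.925211
converged: |Δa| < 1e-12 after 4 iterations
sag = a·(cosh(S/(2a)) − 1) = 39.925211·(cosh(0.770265) − 1) = 12.441282
T_max/T_min = cosh(S/(2a)) = 1.311615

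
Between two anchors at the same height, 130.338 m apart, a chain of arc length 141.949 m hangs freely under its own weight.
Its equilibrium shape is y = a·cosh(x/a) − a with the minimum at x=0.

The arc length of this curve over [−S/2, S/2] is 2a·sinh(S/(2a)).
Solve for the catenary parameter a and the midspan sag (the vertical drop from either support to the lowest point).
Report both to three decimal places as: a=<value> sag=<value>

seed: a₀ = √(S³/(24(L−S))) = √(130.338³/(24·11.611)) = 89.138669
iter 1: u=0.731097  f(a)=+3.143e-01  f'(a)=-2.747e-01  a ← 89.138669 − (+3.143e-01/-2.747e-01) = 90.282733
iter 2: u=0.721832  f(a)=+6.153e-03  f'(a)=-2.640e-01  a ← 90.282733 − (+6.153e-03/-2.640e-01) = 90.306035
iter 3: u=0.721646  f(a)=+2.463e-06  f'(a)=-2.638e-01  a ← 90.306035 − (+2.463e-06/-2.638e-01) = 90.306045
iter 4: u=0.721646  f(a)=+4.263e-13  f'(a)=-2.638e-01  a ← 90.306045 − (+4.263e-13/-2.638e-01) = 90.306045
converged: |Δa| < 1e-12 after 4 iterations
sag = a·(cosh(S/(2a)) − 1) = 90.306045·(cosh(0.721646) − 1) = 24.552831
T_max/T_min = cosh(S/(2a)) = 1.271885

a=90.306 sag=24.553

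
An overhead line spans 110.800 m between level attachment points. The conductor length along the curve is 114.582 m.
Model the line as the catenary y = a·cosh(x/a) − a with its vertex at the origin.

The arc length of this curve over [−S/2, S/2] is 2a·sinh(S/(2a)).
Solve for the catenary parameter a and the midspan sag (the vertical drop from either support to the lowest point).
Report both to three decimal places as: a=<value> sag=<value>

a=123.039 sag=12.684

seed: a₀ = √(S³/(24(L−S))) = √(110.800³/(24·3.782)) = 122.417430
iter 1: u=0.452550  f(a)=+3.892e-02  f'(a)=-6.306e-02  a ← 122.417430 − (+3.892e-02/-6.306e-02) = 123.034545
iter 2: u=0.450280  f(a)=+2.962e-04  f'(a)=-6.211e-02  a ← 123.034545 − (+2.962e-04/-6.211e-02) = 123.039315
iter 3: u=0.450263  f(a)=+1.746e-08  f'(a)=-6.210e-02  a ← 123.039315 − (+1.746e-08/-6.210e-02) = 123.039315
iter 4: u=0.450263  f(a)=+1.421e-14  f'(a)=-6.210e-02  a ← 123.039315 − (+1.421e-14/-6.210e-02) = 123.039315
converged: |Δa| < 1e-12 after 4 iterations
sag = a·(cosh(S/(2a)) − 1) = 123.039315·(cosh(0.450263) − 1) = 12.684418
T_max/T_min = cosh(S/(2a)) = 1.103092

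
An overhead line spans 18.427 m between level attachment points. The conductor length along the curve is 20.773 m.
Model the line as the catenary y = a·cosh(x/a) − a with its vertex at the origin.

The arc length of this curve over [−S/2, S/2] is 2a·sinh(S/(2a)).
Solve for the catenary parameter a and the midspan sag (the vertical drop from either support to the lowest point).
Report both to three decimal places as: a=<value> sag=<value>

seed: a₀ = √(S³/(24(L−S))) = √(18.427³/(24·2.346)) = 10.541741
iter 1: u=0.874002  f(a)=+9.125e-02  f'(a)=-4.800e-01  a ← 10.541741 − (+9.125e-02/-4.800e-01) = 10.731834
iter 2: u=0.858521  f(a)=+2.527e-03  f'(a)=-4.538e-01  a ← 10.731834 − (+2.527e-03/-4.538e-01) = 10.737402
iter 3: u=0.858075  f(a)=+2.060e-06  f'(a)=-4.530e-01  a ← 10.737402 − (+2.060e-06/-4.530e-01) = 10.737407
iter 4: u=0.858075  f(a)=+1.371e-12  f'(a)=-4.530e-01  a ← 10.737407 − (+1.371e-12/-4.530e-01) = 10.737407
converged: |Δa| < 1e-12 after 4 iterations
sag = a·(cosh(S/(2a)) − 1) = 10.737407·(cosh(0.858075) − 1) = 4.201512
T_max/T_min = cosh(S/(2a)) = 1.391297

a=10.737 sag=4.202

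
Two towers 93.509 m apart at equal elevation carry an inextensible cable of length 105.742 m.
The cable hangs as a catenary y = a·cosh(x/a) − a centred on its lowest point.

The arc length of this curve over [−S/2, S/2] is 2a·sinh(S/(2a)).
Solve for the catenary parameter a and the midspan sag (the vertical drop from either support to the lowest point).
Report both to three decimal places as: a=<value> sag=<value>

seed: a₀ = √(S³/(24(L−S))) = √(93.509³/(24·12.233)) = 52.772542
iter 1: u=0.885963  f(a)=+4.892e-01  f'(a)=-5.010e-01  a ← 52.772542 − (+4.892e-01/-5.010e-01) = 53.748862
iter 2: u=0.869870  f(a)=+1.391e-02  f'(a)=-4.729e-01  a ← 53.748862 − (+1.391e-02/-4.729e-01) = 53.778265
iter 3: u=0.869394  f(a)=+1.196e-05  f'(a)=-4.721e-01  a ← 53.778265 − (+1.196e-05/-4.721e-01) = 53.778290
iter 4: u=0.869394  f(a)=+8.882e-12  f'(a)=-4.721e-01  a ← 53.778290 − (+8.882e-12/-4.721e-01) = 53.778290
converged: |Δa| < 1e-12 after 4 iterations
sag = a·(cosh(S/(2a)) − 1) = 53.778290·(cosh(0.869394) − 1) = 21.636875
T_max/T_min = cosh(S/(2a)) = 1.402335

a=53.778 sag=21.637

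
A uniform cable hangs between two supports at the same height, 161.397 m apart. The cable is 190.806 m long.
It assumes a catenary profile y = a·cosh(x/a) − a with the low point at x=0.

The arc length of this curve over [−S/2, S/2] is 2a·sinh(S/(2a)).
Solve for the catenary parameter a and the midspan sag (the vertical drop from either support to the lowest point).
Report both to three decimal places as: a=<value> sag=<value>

seed: a₀ = √(S³/(24(L−S))) = √(161.397³/(24·29.409)) = 77.178696
iter 1: u=1.045606  f(a)=+1.650e+00  f'(a)=-8.487e-01  a ← 77.178696 − (+1.650e+00/-8.487e-01) = 79.122893
iter 2: u=1.019913  f(a)=+6.441e-02  f'(a)=-7.837e-01  a ← 79.122893 − (+6.441e-02/-7.837e-01) = 79.205084
iter 3: u=1.018855  f(a)=+1.070e-04  f'(a)=-7.811e-01  a ← 79.205084 − (+1.070e-04/-7.811e-01) = 79.205221
iter 4: u=1.018853  f(a)=+2.960e-10  f'(a)=-7.810e-01  a ← 79.205221 − (+2.960e-10/-7.810e-01) = 79.205221
iter 5: u=1.018853  f(a)=+2.842e-14  f'(a)=-7.810e-01  a ← 79.205221 − (+2.842e-14/-7.810e-01) = 79.205221
converged: |Δa| < 1e-12 after 5 iterations
sag = a·(cosh(S/(2a)) − 1) = 79.205221·(cosh(1.018853) − 1) = 44.791551
T_max/T_min = cosh(S/(2a)) = 1.565513

a=79.205 sag=44.792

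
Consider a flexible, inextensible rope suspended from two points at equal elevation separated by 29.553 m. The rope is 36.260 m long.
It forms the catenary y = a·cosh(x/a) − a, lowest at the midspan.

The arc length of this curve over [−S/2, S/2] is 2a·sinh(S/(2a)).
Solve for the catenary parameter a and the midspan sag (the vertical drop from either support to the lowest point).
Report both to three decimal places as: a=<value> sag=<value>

seed: a₀ = √(S³/(24(L−S))) = √(29.553³/(24·6.707)) = 12.662883
iter 1: u=1.166914  f(a)=+4.717e-01  f'(a)=-1.211e+00  a ← 12.662883 − (+4.717e-01/-1.211e+00) = 13.052499
iter 2: u=1.132082  f(a)=+2.265e-02  f'(a)=-1.097e+00  a ← 13.052499 − (+2.265e-02/-1.097e+00) = 13.073143
iter 3: u=1.130294  f(a)=+5.803e-05  f'(a)=-1.091e+00  a ← 13.073143 − (+5.803e-05/-1.091e+00) = 13.073196
iter 4: u=1.130290  f(a)=+3.831e-10  f'(a)=-1.091e+00  a ← 13.073196 − (+3.831e-10/-1.091e+00) = 13.073196
iter 5: u=1.130290  f(a)=+7.105e-15  f'(a)=-1.091e+00  a ← 13.073196 − (+7.105e-15/-1.091e+00) = 13.073196
converged: |Δa| < 1e-12 after 5 iterations
sag = a·(cosh(S/(2a)) − 1) = 13.073196·(cosh(1.130290) − 1) = 9.278657
T_max/T_min = cosh(S/(2a)) = 1.709747

a=13.073 sag=9.279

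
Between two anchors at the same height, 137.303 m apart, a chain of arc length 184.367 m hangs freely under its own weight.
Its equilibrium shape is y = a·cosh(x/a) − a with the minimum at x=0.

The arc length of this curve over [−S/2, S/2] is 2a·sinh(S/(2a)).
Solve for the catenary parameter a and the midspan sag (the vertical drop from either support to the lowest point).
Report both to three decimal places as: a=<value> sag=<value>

a=50.160 sag=54.787

seed: a₀ = √(S³/(24(L−S))) = √(137.303³/(24·47.064)) = 47.870725
iter 1: u=1.434102  f(a)=+5.084e+00  f'(a)=-2.402e+00  a ← 47.870725 − (+5.084e+00/-2.402e+00) = 49.987516
iter 2: u=1.373373  f(a)=+3.566e-01  f'(a)=-2.075e+00  a ← 49.987516 − (+3.566e-01/-2.075e+00) = 50.159356
iter 3: u=1.368668  f(a)=+2.048e-03  f'(a)=-2.052e+00  a ← 50.159356 − (+2.048e-03/-2.052e+00) = 50.160355
iter 4: u=1.368641  f(a)=+6.839e-08  f'(a)=-2.051e+00  a ← 50.160355 − (+6.839e-08/-2.051e+00) = 50.160355
iter 5: u=1.368641  f(a)=+2.842e-14  f'(a)=-2.051e+00  a ← 50.160355 − (+2.842e-14/-2.051e+00) = 50.160355
converged: |Δa| < 1e-12 after 5 iterations
sag = a·(cosh(S/(2a)) − 1) = 50.160355·(cosh(1.368641) − 1) = 54.786579
T_max/T_min = cosh(S/(2a)) = 2.092229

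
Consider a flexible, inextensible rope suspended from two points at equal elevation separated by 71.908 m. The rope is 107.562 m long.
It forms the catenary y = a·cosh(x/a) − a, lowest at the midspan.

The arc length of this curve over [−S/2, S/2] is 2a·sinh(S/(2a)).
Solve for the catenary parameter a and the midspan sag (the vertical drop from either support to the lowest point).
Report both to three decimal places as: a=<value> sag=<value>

a=22.247 sag=35.954

seed: a₀ = √(S³/(24(L−S))) = √(71.908³/(24·35.654)) = 20.845200
iter 1: u=1.724810  f(a)=+5.695e+00  f'(a)=-4.553e+00  a ← 20.845200 − (+5.695e+00/-4.553e+00) = 22.096093
iter 2: u=1.627165  f(a)=+5.529e-01  f'(a)=-3.708e+00  a ← 22.096093 − (+5.529e-01/-3.708e+00) = 22.245202
iter 3: u=1.616259  f(a)=+6.449e-03  f'(a)=-3.622e+00  a ← 22.245202 − (+6.449e-03/-3.622e+00) = 22.246982
iter 4: u=1.616129  f(a)=+8.999e-07  f'(a)=-3.621e+00  a ← 22.246982 − (+8.999e-07/-3.621e+00) = 22.246982
iter 5: u=1.616129  f(a)=+4.263e-14  f'(a)=-3.621e+00  a ← 22.246982 − (+4.263e-14/-3.621e+00) = 22.246982
converged: |Δa| < 1e-12 after 5 iterations
sag = a·(cosh(S/(2a)) − 1) = 22.246982·(cosh(1.616129) − 1) = 35.953741
T_max/T_min = cosh(S/(2a)) = 2.616118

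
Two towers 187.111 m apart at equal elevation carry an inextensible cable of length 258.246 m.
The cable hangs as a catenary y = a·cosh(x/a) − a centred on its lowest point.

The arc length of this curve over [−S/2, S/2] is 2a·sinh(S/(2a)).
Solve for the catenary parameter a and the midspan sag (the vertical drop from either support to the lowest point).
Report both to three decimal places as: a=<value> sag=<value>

seed: a₀ = √(S³/(24(L−S))) = √(187.111³/(24·71.135)) = 61.944349
iter 1: u=1.510315  f(a)=+8.568e+00  f'(a)=-2.865e+00  a ← 61.944349 − (+8.568e+00/-2.865e+00) = 64.934756
iter 2: u=1.440762  f(a)=+6.595e-01  f'(a)=-2.440e+00  a ← 64.934756 − (+6.595e-01/-2.440e+00) = 65.205096
iter 3: u=1.434788  f(a)=+4.628e-03  f'(a)=-2.405e+00  a ← 65.205096 − (+4.628e-03/-2.405e+00) = 65.207020
iter 4: u=1.434746  f(a)=+2.314e-07  f'(a)=-2.405e+00  a ← 65.207020 − (+2.314e-07/-2.405e+00) = 65.207020
iter 5: u=1.434746  f(a)=+5.684e-14  f'(a)=-2.405e+00  a ← 65.207020 − (+5.684e-14/-2.405e+00) = 65.207020
converged: |Δa| < 1e-12 after 5 iterations
sag = a·(cosh(S/(2a)) − 1) = 65.207020·(cosh(1.434746) − 1) = 79.446720
T_max/T_min = cosh(S/(2a)) = 2.218377

a=65.207 sag=79.447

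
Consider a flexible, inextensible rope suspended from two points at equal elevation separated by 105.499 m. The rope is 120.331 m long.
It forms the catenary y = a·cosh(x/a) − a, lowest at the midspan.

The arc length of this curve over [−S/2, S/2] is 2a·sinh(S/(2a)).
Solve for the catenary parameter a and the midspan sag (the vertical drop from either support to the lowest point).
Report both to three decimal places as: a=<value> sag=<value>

seed: a₀ = √(S³/(24(L−S))) = √(105.499³/(24·14.832)) = 57.433732
iter 1: u=0.918441  f(a)=+6.383e-01  f'(a)=-5.614e-01  a ← 57.433732 − (+6.383e-01/-5.614e-01) = 58.570686
iter 2: u=0.900613  f(a)=+1.945e-02  f'(a)=-5.277e-01  a ← 58.570686 − (+1.945e-02/-5.277e-01) = 58.607540
iter 3: u=0.900046  f(a)=+1.931e-05  f'(a)=-5.266e-01  a ← 58.607540 − (+1.931e-05/-5.266e-01) = 58.607576
iter 4: u=0.900046  f(a)=+1.904e-11  f'(a)=-5.266e-01  a ← 58.607576 − (+1.904e-11/-5.266e-01) = 58.607576
converged: |Δa| < 1e-12 after 4 iterations
sag = a·(cosh(S/(2a)) − 1) = 58.607576·(cosh(0.900046) − 1) = 25.384896
T_max/T_min = cosh(S/(2a)) = 1.433133

a=58.608 sag=25.385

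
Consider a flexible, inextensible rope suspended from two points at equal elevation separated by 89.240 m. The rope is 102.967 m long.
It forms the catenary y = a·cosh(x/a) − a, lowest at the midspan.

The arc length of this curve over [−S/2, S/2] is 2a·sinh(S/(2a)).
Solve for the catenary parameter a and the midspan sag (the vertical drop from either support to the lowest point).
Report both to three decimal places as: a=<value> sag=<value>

a=47.481 sag=22.555

seed: a₀ = √(S³/(24(L−S))) = √(89.240³/(24·13.727)) = 46.445742
iter 1: u=0.960691  f(a)=+6.476e-01  f'(a)=-6.475e-01  a ← 46.445742 − (+6.476e-01/-6.475e-01) = 47.445848
iter 2: u=0.940441  f(a)=+2.151e-02  f'(a)=-6.051e-01  a ← 47.445848 − (+2.151e-02/-6.051e-01) = 47.481389
iter 3: u=0.939737  f(a)=+2.553e-05  f'(a)=-6.037e-01  a ← 47.481389 − (+2.553e-05/-6.037e-01) = 47.481431
iter 4: u=0.939736  f(a)=+3.608e-11  f'(a)=-6.037e-01  a ← 47.481431 − (+3.608e-11/-6.037e-01) = 47.481431
iter 5: u=0.939736  f(a)=-1.421e-14  f'(a)=-6.037e-01  a ← 47.481431 − (-1.421e-14/-6.037e-01) = 47.481431
converged: |Δa| < 1e-12 after 5 iterations
sag = a·(cosh(S/(2a)) − 1) = 47.481431·(cosh(0.939736) − 1) = 22.554539
T_max/T_min = cosh(S/(2a)) = 1.475018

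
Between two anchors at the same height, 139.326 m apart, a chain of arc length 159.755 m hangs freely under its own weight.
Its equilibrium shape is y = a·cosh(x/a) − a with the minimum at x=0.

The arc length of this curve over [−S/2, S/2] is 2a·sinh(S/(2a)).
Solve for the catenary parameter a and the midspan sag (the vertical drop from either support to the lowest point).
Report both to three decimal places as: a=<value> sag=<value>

a=75.852 sag=34.302

seed: a₀ = √(S³/(24(L−S))) = √(139.326³/(24·20.429)) = 74.270967
iter 1: u=0.937957  f(a)=+9.177e-01  f'(a)=-6.001e-01  a ← 74.270967 − (+9.177e-01/-6.001e-01) = 75.800287
iter 2: u=0.919033  f(a)=+2.911e-02  f'(a)=-5.625e-01  a ← 75.800287 − (+2.911e-02/-5.625e-01) = 75.852036
iter 3: u=0.918406  f(a)=+3.142e-05  f'(a)=-5.613e-01  a ← 75.852036 − (+3.142e-05/-5.613e-01) = 75.852092
iter 4: u=0.918406  f(a)=+3.669e-11  f'(a)=-5.613e-01  a ← 75.852092 − (+3.669e-11/-5.613e-01) = 75.852092
converged: |Δa| < 1e-12 after 4 iterations
sag = a·(cosh(S/(2a)) − 1) = 75.852092·(cosh(0.918406) − 1) = 34.302140
T_max/T_min = cosh(S/(2a)) = 1.452224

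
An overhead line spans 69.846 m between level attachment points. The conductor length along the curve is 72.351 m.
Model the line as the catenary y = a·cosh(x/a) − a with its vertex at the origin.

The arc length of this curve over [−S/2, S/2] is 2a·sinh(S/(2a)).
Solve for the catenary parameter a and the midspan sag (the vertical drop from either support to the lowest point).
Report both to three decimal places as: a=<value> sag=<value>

seed: a₀ = √(S³/(24(L−S))) = √(69.846³/(24·2.505)) = 75.284024
iter 1: u=0.463883  f(a)=+2.709e-02  f'(a)=-6.799e-02  a ← 75.284024 − (+2.709e-02/-6.799e-02) = 75.682470
iter 2: u=0.461441  f(a)=+2.166e-04  f'(a)=-6.691e-02  a ← 75.682470 − (+2.166e-04/-6.691e-02) = 75.685707
iter 3: u=0.461421  f(a)=+1.409e-08  f'(a)=-6.690e-02  a ← 75.685707 − (+1.409e-08/-6.690e-02) = 75.685707
iter 4: u=0.461421  f(a)=+1.421e-14  f'(a)=-6.690e-02  a ← 75.685707 − (+1.421e-14/-6.690e-02) = 75.685707
converged: |Δa| < 1e-12 after 4 iterations
sag = a·(cosh(S/(2a)) − 1) = 75.685707·(cosh(0.461421) − 1) = 8.201080
T_max/T_min = cosh(S/(2a)) = 1.108357

a=75.686 sag=8.201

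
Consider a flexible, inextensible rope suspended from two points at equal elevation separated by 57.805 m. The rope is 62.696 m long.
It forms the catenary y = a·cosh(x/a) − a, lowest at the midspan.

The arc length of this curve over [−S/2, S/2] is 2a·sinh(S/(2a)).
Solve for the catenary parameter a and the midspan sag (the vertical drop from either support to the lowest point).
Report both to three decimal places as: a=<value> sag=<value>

seed: a₀ = √(S³/(24(L−S))) = √(57.805³/(24·4.891)) = 40.564269
iter 1: u=0.712511  f(a)=+1.257e-01  f'(a)=-2.536e-01  a ← 40.564269 − (+1.257e-01/-2.536e-01) = 41.059755
iter 2: u=0.703913  f(a)=+2.340e-03  f'(a)=-2.443e-01  a ← 41.059755 − (+2.340e-03/-2.443e-01) = 41.069334
iter 3: u=0.703749  f(a)=+8.451e-07  f'(a)=-2.441e-01  a ← 41.069334 − (+8.451e-07/-2.441e-01) = 41.069337
iter 4: u=0.703749  f(a)=+9.237e-14  f'(a)=-2.441e-01  a ← 41.069337 − (+9.237e-14/-2.441e-01) = 41.069337
converged: |Δa| < 1e-12 after 4 iterations
sag = a·(cosh(S/(2a)) − 1) = 41.069337·(cosh(0.703749) − 1) = 10.596779
T_max/T_min = cosh(S/(2a)) = 1.258022

a=41.069 sag=10.597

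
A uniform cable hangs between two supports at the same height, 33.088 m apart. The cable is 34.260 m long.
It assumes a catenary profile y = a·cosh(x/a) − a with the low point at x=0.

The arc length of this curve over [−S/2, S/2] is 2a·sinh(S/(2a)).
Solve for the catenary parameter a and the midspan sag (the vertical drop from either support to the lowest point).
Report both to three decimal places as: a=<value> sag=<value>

seed: a₀ = √(S³/(24(L−S))) = √(33.088³/(24·1.172)) = 35.886933
iter 1: u=0.461003  f(a)=+1.252e-02  f'(a)=-6.671e-02  a ← 35.886933 − (+1.252e-02/-6.671e-02) = 36.074554
iter 2: u=0.458606  f(a)=+9.884e-05  f'(a)=-6.567e-02  a ← 36.074554 − (+9.884e-05/-6.567e-02) = 36.076060
iter 3: u=0.458587  f(a)=+6.272e-09  f'(a)=-6.566e-02  a ← 36.076060 − (+6.272e-09/-6.566e-02) = 36.076060
iter 4: u=0.458587  f(a)=+0.000e+00  f'(a)=-6.566e-02  a ← 36.076060 − (+0.000e+00/-6.566e-02) = 36.076060
converged: |Δa| < 1e-12 after 4 iterations
sag = a·(cosh(S/(2a)) − 1) = 36.076060·(cosh(0.458587) − 1) = 3.860377
T_max/T_min = cosh(S/(2a)) = 1.107007

a=36.076 sag=3.860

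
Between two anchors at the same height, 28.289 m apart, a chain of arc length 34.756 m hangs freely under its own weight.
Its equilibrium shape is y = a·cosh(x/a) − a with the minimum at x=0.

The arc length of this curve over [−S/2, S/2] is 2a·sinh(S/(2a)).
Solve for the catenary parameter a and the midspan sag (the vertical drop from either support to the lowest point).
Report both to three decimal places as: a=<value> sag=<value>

seed: a₀ = √(S³/(24(L−S))) = √(28.289³/(24·6.467)) = 12.077286
iter 1: u=1.171165  f(a)=+4.583e-01  f'(a)=-1.225e+00  a ← 12.077286 − (+4.583e-01/-1.225e+00) = 12.451328
iter 2: u=1.135983  f(a)=+2.215e-02  f'(a)=-1.109e+00  a ← 12.451328 − (+2.215e-02/-1.109e+00) = 12.471295
iter 3: u=1.134164  f(a)=+5.757e-05  f'(a)=-1.104e+00  a ← 12.471295 − (+5.757e-05/-1.104e+00) = 12.471348
iter 4: u=1.134160  f(a)=+3.912e-10  f'(a)=-1.104e+00  a ← 12.471348 − (+3.912e-10/-1.104e+00) = 12.471348
iter 5: u=1.134160  f(a)=-1.421e-14  f'(a)=-1.104e+00  a ← 12.471348 − (-1.421e-14/-1.104e+00) = 12.471348
converged: |Δa| < 1e-12 after 5 iterations
sag = a·(cosh(S/(2a)) − 1) = 12.471348·(cosh(1.134160) − 1) = 8.918589
T_max/T_min = cosh(S/(2a)) = 1.715126

a=12.471 sag=8.919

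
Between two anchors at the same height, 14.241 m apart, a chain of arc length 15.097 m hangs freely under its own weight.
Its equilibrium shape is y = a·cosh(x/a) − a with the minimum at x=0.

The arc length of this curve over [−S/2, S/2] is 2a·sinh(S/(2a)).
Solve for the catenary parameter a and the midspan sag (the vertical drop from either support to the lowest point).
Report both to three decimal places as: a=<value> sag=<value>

seed: a₀ = √(S³/(24(L−S))) = √(14.241³/(24·0.856)) = 11.856820
iter 1: u=0.600540  f(a)=+1.557e-02  f'(a)=-1.497e-01  a ← 11.856820 − (+1.557e-02/-1.497e-01) = 11.960846
iter 2: u=0.595317  f(a)=+2.073e-04  f'(a)=-1.457e-01  a ← 11.960846 − (+2.073e-04/-1.457e-01) = 11.962269
iter 3: u=0.595247  f(a)=+3.784e-08  f'(a)=-1.456e-01  a ← 11.962269 − (+3.784e-08/-1.456e-01) = 11.962269
iter 4: u=0.595247  f(a)=+3.553e-15  f'(a)=-1.456e-01  a ← 11.962269 − (+3.553e-15/-1.456e-01) = 11.962269
converged: |Δa| < 1e-12 after 4 iterations
sag = a·(cosh(S/(2a)) − 1) = 11.962269·(cosh(0.595247) − 1) = 2.182544
T_max/T_min = cosh(S/(2a)) = 1.182452

a=11.962 sag=2.183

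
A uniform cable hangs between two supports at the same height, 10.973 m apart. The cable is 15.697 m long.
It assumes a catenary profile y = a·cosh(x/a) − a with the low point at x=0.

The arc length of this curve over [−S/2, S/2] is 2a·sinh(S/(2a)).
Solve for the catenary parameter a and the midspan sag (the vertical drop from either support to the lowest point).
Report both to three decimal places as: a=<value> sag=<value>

a=3.615 sag=5.026

seed: a₀ = √(S³/(24(L−S))) = √(10.973³/(24·4.724)) = 3.413717
iter 1: u=1.607192  f(a)=+6.490e-01  f'(a)=-3.552e+00  a ← 3.413717 − (+6.490e-01/-3.552e+00) = 3.596449
iter 2: u=1.525532  f(a)=+5.576e-02  f'(a)=-2.965e+00  a ← 3.596449 − (+5.576e-02/-2.965e+00) = 3.615251
iter 3: u=1.517599  f(a)=+4.969e-04  f'(a)=-2.913e+00  a ← 3.615251 − (+4.969e-04/-2.913e+00) = 3.615421
iter 4: u=1.517527  f(a)=+4.025e-08  f'(a)=-2.912e+00  a ← 3.615421 − (+4.025e-08/-2.912e+00) = 3.615421
iter 5: u=1.517527  f(a)=+0.000e+00  f'(a)=-2.912e+00  a ← 3.615421 − (+0.000e+00/-2.912e+00) = 3.615421
converged: |Δa| < 1e-12 after 5 iterations
sag = a·(cosh(S/(2a)) − 1) = 3.615421·(cosh(1.517527) − 1) = 5.025772
T_max/T_min = cosh(S/(2a)) = 2.390093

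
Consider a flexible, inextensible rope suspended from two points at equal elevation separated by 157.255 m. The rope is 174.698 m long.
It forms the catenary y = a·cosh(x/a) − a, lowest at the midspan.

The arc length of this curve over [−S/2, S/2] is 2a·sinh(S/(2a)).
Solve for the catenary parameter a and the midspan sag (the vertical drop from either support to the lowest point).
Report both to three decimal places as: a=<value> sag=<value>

a=97.945 sag=33.292

seed: a₀ = √(S³/(24(L−S))) = √(157.255³/(24·17.443)) = 96.380790
iter 1: u=0.815801  f(a)=+5.897e-01  f'(a)=-3.866e-01  a ← 96.380790 − (+5.897e-01/-3.866e-01) = 97.906090
iter 2: u=0.803091  f(a)=+1.429e-02  f'(a)=-3.681e-01  a ← 97.906090 − (+1.429e-02/-3.681e-01) = 97.944914
iter 3: u=0.802773  f(a)=+8.855e-06  f'(a)=-3.676e-01  a ← 97.944914 − (+8.855e-06/-3.676e-01) = 97.944938
iter 4: u=0.802772  f(a)=+3.411e-12  f'(a)=-3.676e-01  a ← 97.944938 − (+3.411e-12/-3.676e-01) = 97.944938
converged: |Δa| < 1e-12 after 4 iterations
sag = a·(cosh(S/(2a)) − 1) = 97.944938·(cosh(0.802772) − 1) = 33.291713
T_max/T_min = cosh(S/(2a)) = 1.339902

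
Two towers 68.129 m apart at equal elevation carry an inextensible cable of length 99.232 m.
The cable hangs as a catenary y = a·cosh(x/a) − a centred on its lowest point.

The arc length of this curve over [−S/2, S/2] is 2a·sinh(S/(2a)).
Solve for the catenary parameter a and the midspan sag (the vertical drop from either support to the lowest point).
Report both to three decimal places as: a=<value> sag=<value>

seed: a₀ = √(S³/(24(L−S))) = √(68.129³/(24·31.103)) = 20.582175
iter 1: u=1.655049  f(a)=+4.549e+00  f'(a)=-3.935e+00  a ← 20.582175 − (+4.549e+00/-3.935e+00) = 21.737960
iter 2: u=1.567051  f(a)=+4.113e-01  f'(a)=-3.253e+00  a ← 21.737960 − (+4.113e-01/-3.253e+00) = 21.864374
iter 3: u=1.557991  f(a)=+4.100e-03  f'(a)=-3.189e+00  a ← 21.864374 − (+4.100e-03/-3.189e+00) = 21.865660
iter 4: u=1.557899  f(a)=+4.165e-07  f'(a)=-3.188e+00  a ← 21.865660 − (+4.165e-07/-3.188e+00) = 21.865660
iter 5: u=1.557899  f(a)=+2.842e-14  f'(a)=-3.188e+00  a ← 21.865660 − (+2.842e-14/-3.188e+00) = 21.865660
converged: |Δa| < 1e-12 after 5 iterations
sag = a·(cosh(S/(2a)) − 1) = 21.865660·(cosh(1.557899) − 1) = 32.354765
T_max/T_min = cosh(S/(2a)) = 2.479707

a=21.866 sag=32.355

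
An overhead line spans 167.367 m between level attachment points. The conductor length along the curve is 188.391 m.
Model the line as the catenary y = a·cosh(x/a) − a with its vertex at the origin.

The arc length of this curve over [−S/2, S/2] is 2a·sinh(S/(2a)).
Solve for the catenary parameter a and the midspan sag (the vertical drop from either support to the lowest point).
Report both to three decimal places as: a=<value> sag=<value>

a=98.158 sag=37.885

seed: a₀ = √(S³/(24(L−S))) = √(167.367³/(24·21.024)) = 96.392102
iter 1: u=0.868157  f(a)=+8.067e-01  f'(a)=-4.700e-01  a ← 96.392102 − (+8.067e-01/-4.700e-01) = 98.108411
iter 2: u=0.852970  f(a)=+2.205e-02  f'(a)=-4.446e-01  a ← 98.108411 − (+2.205e-02/-4.446e-01) = 98.158002
iter 3: u=0.852539  f(a)=+1.750e-05  f'(a)=-4.439e-01  a ← 98.158002 − (+1.750e-05/-4.439e-01) = 98.158041
iter 4: u=0.852538  f(a)=+1.103e-11  f'(a)=-4.439e-01  a ← 98.158041 − (+1.103e-11/-4.439e-01) = 98.158041
converged: |Δa| < 1e-12 after 4 iterations
sag = a·(cosh(S/(2a)) − 1) = 98.158041·(cosh(0.852538) − 1) = 37.885310
T_max/T_min = cosh(S/(2a)) = 1.385962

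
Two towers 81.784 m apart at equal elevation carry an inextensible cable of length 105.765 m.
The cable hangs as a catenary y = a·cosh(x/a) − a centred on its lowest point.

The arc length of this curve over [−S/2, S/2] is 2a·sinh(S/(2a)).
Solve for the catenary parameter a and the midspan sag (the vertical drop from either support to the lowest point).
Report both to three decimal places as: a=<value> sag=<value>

a=32.103 sag=29.761

seed: a₀ = √(S³/(24(L−S))) = √(81.784³/(24·23.981)) = 30.829271
iter 1: u=1.326402  f(a)=+2.200e+00  f'(a)=-1.847e+00  a ← 30.829271 − (+2.200e+00/-1.847e+00) = 32.020314
iter 2: u=1.277064  f(a)=+1.339e-01  f'(a)=-1.629e+00  a ← 32.020314 − (+1.339e-01/-1.629e+00) = 32.102548
iter 3: u=1.273793  f(a)=+5.674e-04  f'(a)=-1.615e+00  a ← 32.102548 − (+5.674e-04/-1.615e+00) = 32.102899
iter 4: u=1.273779  f(a)=+1.028e-08  f'(a)=-1.615e+00  a ← 32.102899 − (+1.028e-08/-1.615e+00) = 32.102899
iter 5: u=1.273779  f(a)=+0.000e+00  f'(a)=-1.615e+00  a ← 32.102899 − (+0.000e+00/-1.615e+00) = 32.102899
converged: |Δa| < 1e-12 after 5 iterations
sag = a·(cosh(S/(2a)) − 1) = 32.102899·(cosh(1.273779) − 1) = 29.761104
T_max/T_min = cosh(S/(2a)) = 1.927053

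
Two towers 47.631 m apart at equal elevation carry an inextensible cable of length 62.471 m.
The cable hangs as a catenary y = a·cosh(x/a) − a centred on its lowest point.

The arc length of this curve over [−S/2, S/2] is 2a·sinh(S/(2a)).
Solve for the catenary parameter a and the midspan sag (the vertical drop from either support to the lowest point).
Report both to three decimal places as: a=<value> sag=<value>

seed: a₀ = √(S³/(24(L−S))) = √(47.631³/(24·14.840)) = 17.418549
iter 1: u=1.367249  f(a)=+1.450e+00  f'(a)=-2.044e+00  a ← 17.418549 − (+1.450e+00/-2.044e+00) = 18.127993
iter 2: u=1.313742  f(a)=+9.332e-02  f'(a)=-1.789e+00  a ← 18.127993 − (+9.332e-02/-1.789e+00) = 18.180153
iter 3: u=1.309972  f(a)=+4.451e-04  f'(a)=-1.772e+00  a ← 18.180153 − (+4.451e-04/-1.772e+00) = 18.180404
iter 4: u=1.309954  f(a)=+1.023e-08  f'(a)=-1.772e+00  a ← 18.180404 − (+1.023e-08/-1.772e+00) = 18.180404
iter 5: u=1.309954  f(a)=+7.105e-15  f'(a)=-1.772e+00  a ← 18.180404 − (+7.105e-15/-1.772e+00) = 18.180404
converged: |Δa| < 1e-12 after 5 iterations
sag = a·(cosh(S/(2a)) − 1) = 18.180404·(cosh(1.309954) − 1) = 17.960757
T_max/T_min = cosh(S/(2a)) = 1.987918

a=18.180 sag=17.961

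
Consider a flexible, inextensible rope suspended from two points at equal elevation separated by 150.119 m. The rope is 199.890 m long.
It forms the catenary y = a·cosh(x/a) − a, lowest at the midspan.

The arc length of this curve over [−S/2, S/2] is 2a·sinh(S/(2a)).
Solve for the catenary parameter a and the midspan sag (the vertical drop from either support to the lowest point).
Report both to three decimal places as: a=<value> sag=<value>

a=55.685 sag=58.726

seed: a₀ = √(S³/(24(L−S))) = √(150.119³/(24·49.771)) = 53.218140
iter 1: u=1.410412  f(a)=+5.191e+00  f'(a)=-2.270e+00  a ← 53.218140 − (+5.191e+00/-2.270e+00) = 55.505153
iter 2: u=1.352298  f(a)=+3.534e-01  f'(a)=-1.970e+00  a ← 55.505153 − (+3.534e-01/-1.970e+00) = 55.684501
iter 3: u=1.347942  f(a)=+1.902e-03  f'(a)=-1.949e+00  a ← 55.684501 − (+1.902e-03/-1.949e+00) = 55.685477
iter 4: u=1.347919  f(a)=+5.577e-08  f'(a)=-1.949e+00  a ← 55.685477 − (+5.577e-08/-1.949e+00) = 55.685477
iter 5: u=1.347919  f(a)=+0.000e+00  f'(a)=-1.949e+00  a ← 55.685477 − (+0.000e+00/-1.949e+00) = 55.685477
converged: |Δa| < 1e-12 after 5 iterations
sag = a·(cosh(S/(2a)) − 1) = 55.685477·(cosh(1.347919) − 1) = 58.725516
T_max/T_min = cosh(S/(2a)) = 2.054593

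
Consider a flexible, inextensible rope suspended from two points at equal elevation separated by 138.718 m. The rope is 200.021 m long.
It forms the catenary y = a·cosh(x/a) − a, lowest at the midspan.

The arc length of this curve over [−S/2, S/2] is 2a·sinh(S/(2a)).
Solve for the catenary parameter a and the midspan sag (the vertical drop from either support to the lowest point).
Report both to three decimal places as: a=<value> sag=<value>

seed: a₀ = √(S³/(24(L−S))) = √(138.718³/(24·61.303)) = 42.594423
iter 1: u=1.628359  f(a)=+8.660e+00  f'(a)=-3.718e+00  a ← 42.594423 − (+8.660e+00/-3.718e+00) = 44.923832
iter 2: u=1.543924  f(a)=+7.611e-01  f'(a)=-3.090e+00  a ← 44.923832 − (+7.611e-01/-3.090e+00) = 45.170127
iter 3: u=1.535506  f(a)=+7.132e-03  f'(a)=-3.033e+00  a ← 45.170127 − (+7.132e-03/-3.033e+00) = 45.172478
iter 4: u=1.535426  f(a)=+6.391e-07  f'(a)=-3.032e+00  a ← 45.172478 − (+6.391e-07/-3.032e+00) = 45.172478
iter 5: u=1.535426  f(a)=-2.842e-14  f'(a)=-3.032e+00  a ← 45.172478 − (-2.842e-14/-3.032e+00) = 45.172478
converged: |Δa| < 1e-12 after 5 iterations
sag = a·(cosh(S/(2a)) − 1) = 45.172478·(cosh(1.535426) − 1) = 64.566543
T_max/T_min = cosh(S/(2a)) = 2.429334

a=45.172 sag=64.567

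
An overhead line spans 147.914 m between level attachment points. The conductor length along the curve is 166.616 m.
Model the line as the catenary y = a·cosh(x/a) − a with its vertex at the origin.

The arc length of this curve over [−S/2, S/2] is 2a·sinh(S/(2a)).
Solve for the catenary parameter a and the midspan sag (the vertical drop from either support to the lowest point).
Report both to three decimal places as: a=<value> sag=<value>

a=86.477 sag=33.600

seed: a₀ = √(S³/(24(L−S))) = √(147.914³/(24·18.702)) = 84.911063
iter 1: u=0.870994  f(a)=+7.223e-01  f'(a)=-4.748e-01  a ← 84.911063 − (+7.223e-01/-4.748e-01) = 86.432286
iter 2: u=0.855664  f(a)=+1.987e-02  f'(a)=-4.490e-01  a ← 86.432286 − (+1.987e-02/-4.490e-01) = 86.476533
iter 3: u=0.855226  f(a)=+1.598e-05  f'(a)=-4.483e-01  a ← 86.476533 − (+1.598e-05/-4.483e-01) = 86.476568
iter 4: u=0.855226  f(a)=+1.035e-11  f'(a)=-4.483e-01  a ← 86.476568 − (+1.035e-11/-4.483e-01) = 86.476568
converged: |Δa| < 1e-12 after 4 iterations
sag = a·(cosh(S/(2a)) − 1) = 86.476568·(cosh(0.855226) − 1) = 33.600156
T_max/T_min = cosh(S/(2a)) = 1.388546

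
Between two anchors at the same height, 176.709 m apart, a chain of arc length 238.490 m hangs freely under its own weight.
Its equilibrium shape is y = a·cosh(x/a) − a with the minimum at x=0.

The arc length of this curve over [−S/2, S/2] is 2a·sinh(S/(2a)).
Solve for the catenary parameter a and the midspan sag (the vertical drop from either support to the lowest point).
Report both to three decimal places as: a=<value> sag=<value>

a=63.976 sag=71.347

seed: a₀ = √(S³/(24(L−S))) = √(176.709³/(24·61.781)) = 61.003523
iter 1: u=1.448351  f(a)=+6.813e+00  f'(a)=-2.483e+00  a ← 61.003523 − (+6.813e+00/-2.483e+00) = 63.746940
iter 2: u=1.386019  f(a)=+4.866e-01  f'(a)=-2.140e+00  a ← 63.746940 − (+4.866e-01/-2.140e+00) = 63.974270
iter 3: u=1.381094  f(a)=+2.903e-03  f'(a)=-2.115e+00  a ← 63.974270 − (+2.903e-03/-2.115e+00) = 63.975643
iter 4: u=1.381065  f(a)=+1.047e-07  f'(a)=-2.115e+00  a ← 63.975643 − (+1.047e-07/-2.115e+00) = 63.975643
iter 5: u=1.381065  f(a)=+2.842e-14  f'(a)=-2.115e+00  a ← 63.975643 − (+2.842e-14/-2.115e+00) = 63.975643
converged: |Δa| < 1e-12 after 5 iterations
sag = a·(cosh(S/(2a)) − 1) = 63.975643·(cosh(1.381065) − 1) = 71.347130
T_max/T_min = cosh(S/(2a)) = 2.115223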